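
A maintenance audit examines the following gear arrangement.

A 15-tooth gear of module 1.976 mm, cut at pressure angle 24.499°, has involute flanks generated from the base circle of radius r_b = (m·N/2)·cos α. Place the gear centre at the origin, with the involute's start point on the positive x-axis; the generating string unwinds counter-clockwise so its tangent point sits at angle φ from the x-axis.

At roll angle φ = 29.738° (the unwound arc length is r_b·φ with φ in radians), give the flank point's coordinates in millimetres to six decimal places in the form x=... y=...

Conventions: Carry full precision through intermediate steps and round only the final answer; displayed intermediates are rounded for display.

recognized (one wheel, involute flank): single-mesh tooth geometry, m = 1.976, N = 15
pitch radius r_p = m·N/2 = 1.976·15/2 = 14.820000
base radius r_b = r_p·cos α = 14.820000·cos 24.499° = 13.485733
roll angle φ = 29.738° = 0.51902601 rad
x = r_b·(cos φ + φ·sin φ) = 15.181667
y = r_b·(sin φ − φ·cos φ) = 0.611753

x=15.181667 y=0.611753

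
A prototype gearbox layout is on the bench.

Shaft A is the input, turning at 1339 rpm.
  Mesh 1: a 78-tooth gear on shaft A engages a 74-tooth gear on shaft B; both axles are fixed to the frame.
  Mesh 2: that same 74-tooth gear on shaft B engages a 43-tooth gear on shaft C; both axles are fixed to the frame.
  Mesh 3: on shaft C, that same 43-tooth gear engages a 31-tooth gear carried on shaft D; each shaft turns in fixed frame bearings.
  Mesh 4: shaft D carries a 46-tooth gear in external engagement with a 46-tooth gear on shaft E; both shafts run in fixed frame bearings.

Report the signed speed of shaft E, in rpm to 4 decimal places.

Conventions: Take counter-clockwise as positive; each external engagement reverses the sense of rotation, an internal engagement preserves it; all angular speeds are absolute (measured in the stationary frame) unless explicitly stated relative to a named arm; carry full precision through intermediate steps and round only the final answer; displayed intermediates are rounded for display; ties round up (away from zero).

class = fixed-axis compound train [4 meshes; 4 ratios multiply, 4 sense flips]
mesh 1 [78T→74T]: ω = 1339.0000×78/74 = 1411.3784 rpm, sense flips to −
mesh 2 [74T→43T]: ω = 1411.3784×74/43 = 2428.8837 rpm, sense flips to +
mesh 3 [43T→31T]: ω = 2428.8837×43/31 = 3369.0968 rpm, sense flips to −
mesh 4 [46T→46T]: ω = 3369.0968×46/46 = 3369.0968 rpm, sense flips to +
signed output speed = +3369.0968 rpm

+3369.0968 rpm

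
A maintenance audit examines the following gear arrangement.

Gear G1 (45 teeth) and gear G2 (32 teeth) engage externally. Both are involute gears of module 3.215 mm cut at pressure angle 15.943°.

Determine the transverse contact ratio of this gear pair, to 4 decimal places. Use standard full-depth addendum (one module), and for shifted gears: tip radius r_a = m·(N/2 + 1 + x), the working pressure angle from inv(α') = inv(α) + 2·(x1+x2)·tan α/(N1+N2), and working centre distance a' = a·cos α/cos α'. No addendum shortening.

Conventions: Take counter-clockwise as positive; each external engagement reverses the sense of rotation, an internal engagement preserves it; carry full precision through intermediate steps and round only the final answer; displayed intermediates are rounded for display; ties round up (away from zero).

topology: single-mesh involute geometry — m = 3.215, 45T/32T pair
base radii: r_b1 = 69.555070, r_b2 = 49.461383
tip radii: r_a1 = 75.552500, r_a2 = 54.655000
no profile shift: α' = α, a' = a
action lengths: √(r_a1²−r_b1²) = 29.500382, √(r_a2²−r_b2²) = 23.253831
base pitch p_b = π·m·cos α = 9.711720
CR = (29.500382 + 23.253831 − 123.777500·sin 15.94300°)/9.711720 = 1.931161
contact ratio ≈ 1.9312

1.9312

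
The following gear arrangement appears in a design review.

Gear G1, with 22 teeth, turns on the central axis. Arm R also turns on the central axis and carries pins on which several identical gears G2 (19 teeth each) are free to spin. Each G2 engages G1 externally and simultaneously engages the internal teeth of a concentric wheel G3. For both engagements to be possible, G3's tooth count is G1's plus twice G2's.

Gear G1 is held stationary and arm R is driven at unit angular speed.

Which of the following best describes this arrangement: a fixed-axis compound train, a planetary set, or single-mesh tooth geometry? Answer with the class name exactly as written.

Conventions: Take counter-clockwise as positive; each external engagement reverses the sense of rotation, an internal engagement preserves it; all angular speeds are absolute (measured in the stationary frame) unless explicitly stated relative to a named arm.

class = planetary set [G3 = 22+2·19 = 60; Willis about the carrier]
classification: planetary set

planetary set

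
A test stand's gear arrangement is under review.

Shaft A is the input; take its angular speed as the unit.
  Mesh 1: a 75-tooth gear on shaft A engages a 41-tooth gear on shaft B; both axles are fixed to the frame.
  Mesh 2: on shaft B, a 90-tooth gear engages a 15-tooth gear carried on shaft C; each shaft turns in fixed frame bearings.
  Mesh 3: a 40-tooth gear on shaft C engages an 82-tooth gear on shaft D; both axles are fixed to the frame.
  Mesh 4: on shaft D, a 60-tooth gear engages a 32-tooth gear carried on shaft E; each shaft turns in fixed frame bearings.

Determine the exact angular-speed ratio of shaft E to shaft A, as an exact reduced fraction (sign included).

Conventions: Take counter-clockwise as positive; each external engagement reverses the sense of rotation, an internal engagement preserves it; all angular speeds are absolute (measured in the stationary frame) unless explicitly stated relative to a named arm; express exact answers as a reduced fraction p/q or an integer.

class = fixed-axis compound train [4 meshes; 4 ratios multiply, 4 sense flips]
mesh 1 [75T→41T]: running ratio 75/41, sense −
mesh 2 [90T→15T]: running ratio 450/41, sense +
mesh 3 [40T→82T]: running ratio 9000/1681, sense −
mesh 4 [60T→32T]: running ratio 16875/1681, sense +
ω_out/ω_in = 16875/1681

16875/1681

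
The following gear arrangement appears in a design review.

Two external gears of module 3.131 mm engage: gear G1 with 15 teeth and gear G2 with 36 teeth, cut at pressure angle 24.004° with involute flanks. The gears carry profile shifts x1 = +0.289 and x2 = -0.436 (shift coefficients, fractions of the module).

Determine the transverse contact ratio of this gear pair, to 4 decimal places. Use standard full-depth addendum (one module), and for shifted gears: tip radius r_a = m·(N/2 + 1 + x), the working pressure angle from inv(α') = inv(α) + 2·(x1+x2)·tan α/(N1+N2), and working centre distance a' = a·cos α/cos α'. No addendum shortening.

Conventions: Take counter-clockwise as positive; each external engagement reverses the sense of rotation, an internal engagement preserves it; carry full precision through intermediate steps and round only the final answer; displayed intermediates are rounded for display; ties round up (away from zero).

class = single-mesh tooth geometry [involute pair 15T × 36T, m = 3.131]
base radii: r_b1 = 21.451664, r_b2 = 51.483994
tip radii: r_a1 = 27.518359, r_a2 = 58.123884
inv(α') = inv(24.004°) + 2·(+0.289-0.436)·tan α/(15+36) = 0.02379641  ⇒  α' = 23.23495°
a' = a·cos α / cos α' = 79.8405·cos 24.004°/cos 23.23495° = 79.373237
action lengths: √(r_a1²−r_b1²) = 17.236188, √(r_a2²−r_b2²) = 26.977476
base pitch p_b = π·m·cos α = 8.985652
CR = (17.236188 + 26.977476 − 79.373237·sin 23.23495°)/8.985652 = 1.435702
contact ratio ≈ 1.4357

1.4357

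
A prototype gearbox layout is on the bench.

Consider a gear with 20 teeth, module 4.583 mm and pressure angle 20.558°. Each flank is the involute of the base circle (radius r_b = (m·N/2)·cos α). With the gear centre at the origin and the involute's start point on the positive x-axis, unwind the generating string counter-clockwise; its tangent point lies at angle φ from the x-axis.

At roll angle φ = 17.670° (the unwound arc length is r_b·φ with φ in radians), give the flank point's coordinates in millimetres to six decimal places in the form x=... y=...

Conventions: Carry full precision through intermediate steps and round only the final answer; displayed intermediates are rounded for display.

class = single-mesh tooth geometry [base-circle involute, m = 4.583, 20T]
pitch radius r_p = m·N/2 = 4.583·20/2 = 45.830000
base radius r_b = r_p·cos α = 45.830000·cos 20.558° = 42.911417
roll angle φ = 17.670° = 0.30839968 rad
x = r_b·(cos φ + φ·sin φ) = 44.903811
y = r_b·(sin φ − φ·cos φ) = 0.415582

x=44.903811 y=0.415582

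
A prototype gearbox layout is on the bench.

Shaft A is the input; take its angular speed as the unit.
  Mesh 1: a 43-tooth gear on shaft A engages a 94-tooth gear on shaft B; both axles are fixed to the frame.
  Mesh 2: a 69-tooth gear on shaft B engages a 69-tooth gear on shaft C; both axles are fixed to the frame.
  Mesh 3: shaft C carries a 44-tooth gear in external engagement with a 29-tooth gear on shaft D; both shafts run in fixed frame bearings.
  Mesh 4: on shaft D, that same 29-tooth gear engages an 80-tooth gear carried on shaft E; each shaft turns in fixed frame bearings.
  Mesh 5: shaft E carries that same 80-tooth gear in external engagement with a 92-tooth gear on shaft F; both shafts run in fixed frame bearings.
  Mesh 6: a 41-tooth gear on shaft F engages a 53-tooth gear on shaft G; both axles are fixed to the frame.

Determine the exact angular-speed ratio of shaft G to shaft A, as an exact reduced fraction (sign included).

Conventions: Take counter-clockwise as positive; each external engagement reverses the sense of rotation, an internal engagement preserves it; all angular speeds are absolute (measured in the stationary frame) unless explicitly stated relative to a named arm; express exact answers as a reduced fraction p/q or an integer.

19393/114586

class = fixed-axis compound train [6 meshes; 6 ratios multiply, 6 sense flips]
mesh 1 [43T→94T]: running ratio 43/94, sense −
mesh 2 [69T→69T]: running ratio 43/94, sense +
mesh 3 [44T→29T]: running ratio 946/1363, sense −
mesh 4 [29T→80T]: running ratio 473/1880, sense +
mesh 5 [80T→92T]: running ratio 473/2162, sense −
mesh 6 [41T→53T]: running ratio 19393/114586, sense +
ω_out/ω_in = 19393/114586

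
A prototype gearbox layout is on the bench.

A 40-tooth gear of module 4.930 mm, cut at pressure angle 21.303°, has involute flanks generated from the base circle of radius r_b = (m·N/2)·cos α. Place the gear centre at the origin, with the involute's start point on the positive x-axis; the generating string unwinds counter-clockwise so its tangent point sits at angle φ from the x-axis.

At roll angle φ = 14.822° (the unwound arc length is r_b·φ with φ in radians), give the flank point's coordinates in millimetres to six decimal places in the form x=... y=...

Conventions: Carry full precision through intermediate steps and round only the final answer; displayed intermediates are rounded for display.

x=94.885464 y=0.526577

single-mesh involute tooth geometry (40T wheel at module 4.930)
pitch radius r_p = m·N/2 = 4.930·40/2 = 98.600000
base radius r_b = r_p·cos α = 98.600000·cos 21.303° = 91.862880
roll angle φ = 14.822° = 0.25869270 rad
x = r_b·(cos φ + φ·sin φ) = 94.885464
y = r_b·(sin φ − φ·cos φ) = 0.526577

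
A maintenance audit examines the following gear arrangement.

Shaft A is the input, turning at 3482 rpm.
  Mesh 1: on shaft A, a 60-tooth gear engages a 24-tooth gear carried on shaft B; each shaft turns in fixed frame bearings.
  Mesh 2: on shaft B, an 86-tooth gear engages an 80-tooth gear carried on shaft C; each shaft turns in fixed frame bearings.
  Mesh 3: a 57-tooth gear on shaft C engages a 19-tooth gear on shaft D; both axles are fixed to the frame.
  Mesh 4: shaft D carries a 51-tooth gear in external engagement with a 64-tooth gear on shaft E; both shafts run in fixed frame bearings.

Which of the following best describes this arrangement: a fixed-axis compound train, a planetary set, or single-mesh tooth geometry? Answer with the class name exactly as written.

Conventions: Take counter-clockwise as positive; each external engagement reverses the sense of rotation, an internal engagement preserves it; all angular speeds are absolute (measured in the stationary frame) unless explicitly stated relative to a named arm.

4-mesh fixed-axis compound train (all bearings frame-fixed)
classification: fixed-axis compound train

fixed-axis compound train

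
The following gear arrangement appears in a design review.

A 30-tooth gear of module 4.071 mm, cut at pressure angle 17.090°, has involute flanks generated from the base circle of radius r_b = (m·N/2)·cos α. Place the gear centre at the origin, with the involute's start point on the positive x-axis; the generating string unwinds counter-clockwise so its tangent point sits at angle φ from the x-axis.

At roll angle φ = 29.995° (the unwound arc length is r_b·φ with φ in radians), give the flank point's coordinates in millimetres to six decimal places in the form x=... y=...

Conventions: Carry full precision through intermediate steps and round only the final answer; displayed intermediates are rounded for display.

single-mesh involute tooth geometry (30T wheel at module 4.071)
pitch radius r_p = m·N/2 = 4.071·30/2 = 61.065000
base radius r_b = r_p·cos α = 61.065000·cos 17.090° = 58.368633
roll angle φ = 29.995° = 0.52351151 rad
x = r_b·(cos φ + φ·sin φ) = 65.827282
y = r_b·(sin φ − φ·cos φ) = 2.715736

x=65.827282 y=2.715736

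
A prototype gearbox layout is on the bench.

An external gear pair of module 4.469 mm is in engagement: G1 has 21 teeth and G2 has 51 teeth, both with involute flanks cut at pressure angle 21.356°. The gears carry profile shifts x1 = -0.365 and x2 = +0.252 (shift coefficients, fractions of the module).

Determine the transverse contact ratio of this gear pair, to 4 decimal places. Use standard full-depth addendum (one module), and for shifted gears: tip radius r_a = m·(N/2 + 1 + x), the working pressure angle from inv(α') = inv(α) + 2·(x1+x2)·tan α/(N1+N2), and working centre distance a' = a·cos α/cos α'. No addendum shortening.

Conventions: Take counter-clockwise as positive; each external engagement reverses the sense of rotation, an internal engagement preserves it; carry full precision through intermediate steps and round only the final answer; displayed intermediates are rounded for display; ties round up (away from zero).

topology: single-mesh involute geometry — m = 4.469, 21T/51T pair
base radii: r_b1 = 43.702464, r_b2 = 106.134556
tip radii: r_a1 = 49.762315, r_a2 = 119.554688
inv(α') = inv(21.356°) + 2·(-0.365+0.252)·tan α/(21+51) = 0.01705024  ⇒  α' = 20.88474°
a' = a·cos α / cos α' = 160.8840·cos 21.356°/cos 20.88474° = 160.373654
action lengths: √(r_a1²−r_b1²) = 23.798794, √(r_a2²−r_b2²) = 55.034348
base pitch p_b = π·m·cos α = 13.075747
CR = (23.798794 + 55.034348 − 160.373654·sin 20.88474°)/13.075747 = 1.656630
contact ratio ≈ 1.6566

1.6566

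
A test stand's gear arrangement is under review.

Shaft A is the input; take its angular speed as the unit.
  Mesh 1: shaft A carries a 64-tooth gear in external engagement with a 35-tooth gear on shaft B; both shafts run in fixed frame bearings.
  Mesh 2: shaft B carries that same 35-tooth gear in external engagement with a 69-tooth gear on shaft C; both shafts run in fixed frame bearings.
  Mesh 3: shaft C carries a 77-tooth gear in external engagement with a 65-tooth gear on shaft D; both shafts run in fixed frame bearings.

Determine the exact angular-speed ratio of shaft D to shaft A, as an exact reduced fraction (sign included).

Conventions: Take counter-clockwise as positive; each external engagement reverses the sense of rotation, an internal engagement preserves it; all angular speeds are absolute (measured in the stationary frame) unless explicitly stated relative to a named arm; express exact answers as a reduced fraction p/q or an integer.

class = fixed-axis compound train [3 meshes; 3 ratios multiply, 3 sense flips]
mesh 1 [64T→35T]: running ratio 64/35, sense −
mesh 2 [35T→69T]: running ratio 64/69, sense +
mesh 3 [77T→65T]: running ratio 4928/4485, sense −
ω_out/ω_in = -4928/4485

-4928/4485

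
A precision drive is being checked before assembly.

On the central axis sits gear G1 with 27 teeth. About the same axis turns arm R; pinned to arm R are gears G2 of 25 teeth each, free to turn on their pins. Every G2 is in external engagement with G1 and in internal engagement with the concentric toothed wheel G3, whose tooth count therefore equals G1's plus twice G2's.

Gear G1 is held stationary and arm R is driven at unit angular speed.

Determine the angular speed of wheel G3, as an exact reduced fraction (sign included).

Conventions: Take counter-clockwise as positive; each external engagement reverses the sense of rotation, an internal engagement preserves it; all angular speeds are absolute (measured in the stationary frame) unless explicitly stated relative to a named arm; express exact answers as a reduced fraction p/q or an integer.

class = planetary set [G3 = 27+2·25 = 77; Willis about the carrier]
ring teeth: 27 + 2·25 = 77
27(ω_sun−ω_arm) = −77(ω_ring−ω_arm),  ω_sun = 0, ω_arm = 1
ω_ring = 1 − (27/77)(0−1) = 104/77
exact speed ratio = 104/77

104/77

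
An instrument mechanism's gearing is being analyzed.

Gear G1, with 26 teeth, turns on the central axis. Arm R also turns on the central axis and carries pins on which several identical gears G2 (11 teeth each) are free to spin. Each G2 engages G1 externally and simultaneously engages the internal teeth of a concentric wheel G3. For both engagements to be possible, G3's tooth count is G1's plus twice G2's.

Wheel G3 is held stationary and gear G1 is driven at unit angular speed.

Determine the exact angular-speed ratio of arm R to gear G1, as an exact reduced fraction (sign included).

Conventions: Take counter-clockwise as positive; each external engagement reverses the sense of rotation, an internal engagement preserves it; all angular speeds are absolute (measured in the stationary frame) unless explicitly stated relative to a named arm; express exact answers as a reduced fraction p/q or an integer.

topology: planetary set — G1 26T / G2 11T / G3 48T, arm = carrier (Willis)
ring teeth: 26 + 2·11 = 48
26(ω_sun−ω_arm) = −48(ω_ring−ω_arm),  ω_ring = 0, ω_sun = 1
26(1−ω_arm) = −48(0−ω_arm)  ⇒  74·ω_arm = 26  ⇒  ω_arm = 13/37
ω_out/ω_in = 13/37

13/37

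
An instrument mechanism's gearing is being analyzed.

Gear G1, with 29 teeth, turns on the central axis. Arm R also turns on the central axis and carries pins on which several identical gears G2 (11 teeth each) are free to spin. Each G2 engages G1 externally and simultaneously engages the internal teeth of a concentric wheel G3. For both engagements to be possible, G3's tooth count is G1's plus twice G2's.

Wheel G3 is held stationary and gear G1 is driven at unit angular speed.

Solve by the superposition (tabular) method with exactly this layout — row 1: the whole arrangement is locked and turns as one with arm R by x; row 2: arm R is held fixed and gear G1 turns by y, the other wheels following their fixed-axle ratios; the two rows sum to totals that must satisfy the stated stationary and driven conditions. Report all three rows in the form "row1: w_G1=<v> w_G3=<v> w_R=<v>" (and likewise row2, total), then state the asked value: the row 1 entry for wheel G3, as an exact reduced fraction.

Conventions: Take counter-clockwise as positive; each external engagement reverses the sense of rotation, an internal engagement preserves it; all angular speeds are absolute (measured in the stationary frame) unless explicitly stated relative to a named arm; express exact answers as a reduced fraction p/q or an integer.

row1: w_G1=29/80 w_G3=29/80 w_R=29/80
row2: w_G1=51/80 w_G3=-29/80 w_R=0
total: w_G1=1 w_G3=0 w_R=29/80
asked value: 29/80

topology: planetary set — G1 29T / G2 11T / G3 51T, arm = carrier (Willis)
superposition row 1 [locked train]: every member turns x
row 2: sun turns y, ring = −(29/51)·y, arm 0
boundary: total ω_ring = x − (29/51)·y = 0 and total ω_sun = x + y = 1  ⇒  y = 51/80, x = 29/80
row 2 ring = −(29/51)·51/80 = -29/80
totals (row 1 + row 2): sun 29/80 + 51/80 = 1, ring 29/80 + (-29/80) = 0, arm 29/80 + 0 = 29/80
asked cell (row1, ring) = 29/80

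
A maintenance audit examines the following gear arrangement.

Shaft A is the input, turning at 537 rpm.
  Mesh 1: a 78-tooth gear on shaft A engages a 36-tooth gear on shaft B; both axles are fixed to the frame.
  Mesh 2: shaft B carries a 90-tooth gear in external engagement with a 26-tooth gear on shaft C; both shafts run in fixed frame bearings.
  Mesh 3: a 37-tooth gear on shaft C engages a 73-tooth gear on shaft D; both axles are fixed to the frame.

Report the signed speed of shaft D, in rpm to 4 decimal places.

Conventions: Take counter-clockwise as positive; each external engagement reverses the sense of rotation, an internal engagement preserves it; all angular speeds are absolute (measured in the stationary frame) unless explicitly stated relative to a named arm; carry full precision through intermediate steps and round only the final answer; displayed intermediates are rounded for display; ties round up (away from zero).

topology: fixed-axis compound train — 3 meshes, A→D
mesh 1 [78T→36T]: ω = 537.0000×78/36 = 1163.5000 rpm, sense flips to −
mesh 2 [90T→26T]: ω = 1163.5000×90/26 = 4027.5000 rpm, sense flips to +
mesh 3 [37T→73T]: ω = 4027.5000×37/73 = 2041.3356 rpm, sense flips to −
signed output speed = -2041.3356 rpm

-2041.3356 rpm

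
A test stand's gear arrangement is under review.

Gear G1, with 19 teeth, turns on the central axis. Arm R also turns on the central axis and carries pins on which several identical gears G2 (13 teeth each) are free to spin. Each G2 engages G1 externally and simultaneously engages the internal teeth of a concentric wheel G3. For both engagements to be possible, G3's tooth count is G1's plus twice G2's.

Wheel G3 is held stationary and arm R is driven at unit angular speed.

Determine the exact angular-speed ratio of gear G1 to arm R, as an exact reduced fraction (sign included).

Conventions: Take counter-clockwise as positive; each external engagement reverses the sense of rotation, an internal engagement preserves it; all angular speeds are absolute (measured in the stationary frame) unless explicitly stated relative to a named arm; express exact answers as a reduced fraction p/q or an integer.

class = planetary set [G3 = 19+2·13 = 45; Willis about the carrier]
ring teeth: 19 + 2·13 = 45
19(ω_sun−ω_arm) = −45(ω_ring−ω_arm),  ω_ring = 0, ω_arm = 1
ω_sun = 1 − (45/19)(0−1) = 64/19
ω_out/ω_in = 64/19

64/19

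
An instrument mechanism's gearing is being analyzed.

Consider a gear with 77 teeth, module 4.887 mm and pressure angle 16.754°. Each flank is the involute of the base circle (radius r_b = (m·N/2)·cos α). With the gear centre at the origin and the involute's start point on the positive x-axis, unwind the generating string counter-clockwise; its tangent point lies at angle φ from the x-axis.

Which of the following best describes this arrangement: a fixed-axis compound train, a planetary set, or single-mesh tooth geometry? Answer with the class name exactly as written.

class = single-mesh tooth geometry [base-circle involute, m = 4.887, 77T]
classification: single-mesh tooth geometry

single-mesh tooth geometry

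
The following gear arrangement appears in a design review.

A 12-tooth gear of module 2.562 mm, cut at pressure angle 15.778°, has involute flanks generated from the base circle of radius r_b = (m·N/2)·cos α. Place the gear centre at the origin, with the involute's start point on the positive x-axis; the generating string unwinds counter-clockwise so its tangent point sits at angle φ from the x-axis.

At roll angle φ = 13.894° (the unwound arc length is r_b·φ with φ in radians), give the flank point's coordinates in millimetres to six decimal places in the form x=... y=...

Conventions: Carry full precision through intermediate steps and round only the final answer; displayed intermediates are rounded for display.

single-mesh involute tooth geometry (12T wheel at module 2.562)
pitch radius r_p = m·N/2 = 2.562·12/2 = 15.372000
base radius r_b = r_p·cos α = 15.372000·cos 15.778° = 14.792821
roll angle φ = 13.894° = 0.24249605 rad
x = r_b·(cos φ + φ·sin φ) = 15.221389
y = r_b·(sin φ − φ·cos φ) = 0.069902

x=15.221389 y=0.069902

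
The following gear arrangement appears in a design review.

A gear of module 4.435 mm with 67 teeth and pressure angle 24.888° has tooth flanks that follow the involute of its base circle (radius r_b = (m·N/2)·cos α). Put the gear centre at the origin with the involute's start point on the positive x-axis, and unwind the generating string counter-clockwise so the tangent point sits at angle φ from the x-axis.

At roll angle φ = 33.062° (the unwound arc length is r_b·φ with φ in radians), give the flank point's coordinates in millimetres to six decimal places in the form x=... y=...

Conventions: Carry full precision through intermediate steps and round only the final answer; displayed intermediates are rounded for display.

x=155.379704 y=8.347891

topology: single-mesh involute geometry — m = 4.435, N = 67
pitch radius r_p = m·N/2 = 4.435·67/2 = 148.572500
base radius r_b = r_p·cos α = 148.572500·cos 24.888° = 134.774895
roll angle φ = 33.062° = 0.57704076 rad
x = r_b·(cos φ + φ·sin φ) = 155.379704
y = r_b·(sin φ − φ·cos φ) = 8.347891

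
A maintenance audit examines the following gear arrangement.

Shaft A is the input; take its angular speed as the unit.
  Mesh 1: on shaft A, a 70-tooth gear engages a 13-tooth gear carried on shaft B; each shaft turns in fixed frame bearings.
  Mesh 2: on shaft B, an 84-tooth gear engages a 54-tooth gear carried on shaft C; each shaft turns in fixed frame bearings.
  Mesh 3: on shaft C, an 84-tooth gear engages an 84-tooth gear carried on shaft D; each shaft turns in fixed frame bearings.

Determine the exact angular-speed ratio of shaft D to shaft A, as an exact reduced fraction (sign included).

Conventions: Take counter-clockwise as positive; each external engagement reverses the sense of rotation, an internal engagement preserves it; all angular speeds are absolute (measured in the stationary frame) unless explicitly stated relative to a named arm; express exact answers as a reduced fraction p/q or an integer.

-980/117

class = fixed-axis compound train [3 meshes; 3 ratios multiply, 3 sense flips]
mesh 1 [70T→13T]: running ratio 70/13, sense −
mesh 2 [84T→54T]: running ratio 980/117, sense +
mesh 3 [84T→84T]: running ratio 980/117, sense −
ω_out/ω_in = -980/117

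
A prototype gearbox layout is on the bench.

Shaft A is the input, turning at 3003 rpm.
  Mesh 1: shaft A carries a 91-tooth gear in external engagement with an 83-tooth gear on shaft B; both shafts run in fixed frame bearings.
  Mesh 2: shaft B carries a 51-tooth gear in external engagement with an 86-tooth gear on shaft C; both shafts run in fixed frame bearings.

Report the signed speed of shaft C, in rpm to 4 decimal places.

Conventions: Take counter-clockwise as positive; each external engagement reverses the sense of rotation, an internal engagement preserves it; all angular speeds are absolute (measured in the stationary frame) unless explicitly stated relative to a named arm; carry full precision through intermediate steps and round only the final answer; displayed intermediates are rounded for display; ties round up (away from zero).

+1952.4969 rpm

class = fixed-axis compound train [2 meshes; 2 ratios multiply, 2 sense flips]
mesh 1 [91T→83T]: ω = 3003.0000×91/83 = 3292.4458 rpm, sense flips to −
mesh 2 [51T→86T]: ω = 3292.4458×51/86 = 1952.4969 rpm, sense flips to +
signed output speed = +1952.4969 rpm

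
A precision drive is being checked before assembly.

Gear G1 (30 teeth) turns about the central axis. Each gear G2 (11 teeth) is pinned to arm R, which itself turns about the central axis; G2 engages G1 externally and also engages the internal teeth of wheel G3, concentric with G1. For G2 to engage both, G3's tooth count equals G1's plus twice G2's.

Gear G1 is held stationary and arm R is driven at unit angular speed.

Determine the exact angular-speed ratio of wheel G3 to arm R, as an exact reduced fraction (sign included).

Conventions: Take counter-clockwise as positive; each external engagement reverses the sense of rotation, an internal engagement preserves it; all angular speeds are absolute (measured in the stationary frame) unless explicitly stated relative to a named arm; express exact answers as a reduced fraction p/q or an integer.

41/26

planetary set (30T centre, 11T on arm, 52T internal) — Willis relation
ring teeth: 30 + 2·11 = 52
30(ω_sun−ω_arm) = −52(ω_ring−ω_arm),  ω_sun = 0, ω_arm = 1
ω_ring = 1 − (30/52)(0−1) = 41/26
ω_out/ω_in = 41/26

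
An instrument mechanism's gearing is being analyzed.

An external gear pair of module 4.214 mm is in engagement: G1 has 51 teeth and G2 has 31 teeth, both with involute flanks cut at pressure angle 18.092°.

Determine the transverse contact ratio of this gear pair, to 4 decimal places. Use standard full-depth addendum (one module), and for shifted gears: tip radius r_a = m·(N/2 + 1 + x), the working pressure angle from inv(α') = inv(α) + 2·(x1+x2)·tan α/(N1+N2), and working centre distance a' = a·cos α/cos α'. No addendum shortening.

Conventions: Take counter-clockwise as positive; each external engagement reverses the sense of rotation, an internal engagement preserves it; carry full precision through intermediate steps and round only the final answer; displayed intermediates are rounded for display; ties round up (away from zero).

1.8101

single-mesh involute tooth geometry (51T engaging 31T at module 4.214)
base radii: r_b1 = 102.144229, r_b2 = 62.087669
tip radii: r_a1 = 111.671000, r_a2 = 69.531000
no profile shift: α' = α, a' = a
action lengths: √(r_a1²−r_b1²) = 45.132789, √(r_a2²−r_b2²) = 31.299862
base pitch p_b = π·m·cos α = 12.584140
CR = (45.132789 + 31.299862 − 172.774000·sin 18.09200°)/12.584140 = 1.810118
contact ratio ≈ 1.8101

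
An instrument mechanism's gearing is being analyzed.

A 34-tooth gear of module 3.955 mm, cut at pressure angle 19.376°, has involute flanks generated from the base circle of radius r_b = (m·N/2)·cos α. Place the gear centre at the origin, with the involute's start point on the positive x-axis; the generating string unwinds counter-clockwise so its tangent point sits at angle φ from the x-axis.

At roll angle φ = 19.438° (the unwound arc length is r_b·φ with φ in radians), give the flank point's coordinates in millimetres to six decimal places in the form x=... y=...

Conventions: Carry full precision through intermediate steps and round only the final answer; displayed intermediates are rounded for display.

single-mesh involute tooth geometry (34T wheel at module 3.955)
pitch radius r_p = m·N/2 = 3.955·34/2 = 67.235000
base radius r_b = r_p·cos α = 67.235000·cos 19.376° = 63.426925
roll angle φ = 19.438° = 0.33925710 rad
x = r_b·(cos φ + φ·sin φ) = 66.972641
y = r_b·(sin φ − φ·cos φ) = 0.816079

x=66.972641 y=0.816079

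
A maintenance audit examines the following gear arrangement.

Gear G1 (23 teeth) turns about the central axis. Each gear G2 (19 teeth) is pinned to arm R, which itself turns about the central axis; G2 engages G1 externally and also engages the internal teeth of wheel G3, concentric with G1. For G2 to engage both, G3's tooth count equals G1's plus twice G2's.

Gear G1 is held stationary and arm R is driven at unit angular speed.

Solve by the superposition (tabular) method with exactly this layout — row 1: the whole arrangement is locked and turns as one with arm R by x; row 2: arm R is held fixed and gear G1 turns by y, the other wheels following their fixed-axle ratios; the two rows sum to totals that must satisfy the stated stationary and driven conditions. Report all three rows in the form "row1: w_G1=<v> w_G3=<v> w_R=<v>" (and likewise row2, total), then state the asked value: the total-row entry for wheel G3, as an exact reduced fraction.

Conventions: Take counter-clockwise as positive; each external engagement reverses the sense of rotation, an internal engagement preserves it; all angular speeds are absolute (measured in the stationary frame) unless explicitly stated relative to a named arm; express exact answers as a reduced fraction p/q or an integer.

class = planetary set [G3 = 23+2·19 = 61; Willis about the carrier]
superposition row 1 [locked train]: every member turns x
row 2: sun turns y, ring = −(23/61)·y, arm 0
boundary: total ω_sun = x + y = 0 and total ω_arm = x = 1  ⇒  y = -1, x = 1
row 2 ring = −(23/61)·(-1) = 23/61
totals (row 1 + row 2): sun 1 + (-1) = 0, ring 1 + 23/61 = 84/61, arm 1 + 0 = 1
asked cell (total, ring) = 84/61

row1: w_G1=1 w_G3=1 w_R=1
row2: w_G1=-1 w_G3=23/61 w_R=0
total: w_G1=0 w_G3=84/61 w_R=1
asked value: 84/61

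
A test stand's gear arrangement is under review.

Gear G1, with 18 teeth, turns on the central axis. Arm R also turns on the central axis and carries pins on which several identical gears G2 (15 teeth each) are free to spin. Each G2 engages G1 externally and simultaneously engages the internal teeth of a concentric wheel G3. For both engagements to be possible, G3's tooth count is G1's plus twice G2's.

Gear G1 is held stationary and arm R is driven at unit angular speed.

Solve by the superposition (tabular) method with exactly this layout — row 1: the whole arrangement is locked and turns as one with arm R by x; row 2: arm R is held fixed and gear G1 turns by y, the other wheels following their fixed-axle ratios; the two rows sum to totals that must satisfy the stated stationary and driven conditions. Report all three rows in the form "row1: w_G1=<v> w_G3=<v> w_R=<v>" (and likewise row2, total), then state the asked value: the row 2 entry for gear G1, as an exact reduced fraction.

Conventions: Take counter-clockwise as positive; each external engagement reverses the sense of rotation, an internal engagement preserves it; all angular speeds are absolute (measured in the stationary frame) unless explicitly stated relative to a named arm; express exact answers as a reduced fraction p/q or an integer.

planetary set (18T centre, 15T on arm, 48T internal) — Willis relation
superposition row 1 [locked train]: every member turns x
row 2 — arm fixed, fixed-axis ratios: sun y, ring −(18/48)·y, arm 0
boundary: total ω_sun = x + y = 0 and total ω_arm = x = 1  ⇒  y = -1, x = 1
row 2 ring = −(18/48)·(-1) = 3/8
totals (row 1 + row 2): sun 1 + (-1) = 0, ring 1 + 3/8 = 11/8, arm 1 + 0 = 1
asked cell (row2, sun) = -1

row1: w_G1=1 w_G3=1 w_R=1
row2: w_G1=-1 w_G3=3/8 w_R=0
total: w_G1=0 w_G3=11/8 w_R=1
asked value: -1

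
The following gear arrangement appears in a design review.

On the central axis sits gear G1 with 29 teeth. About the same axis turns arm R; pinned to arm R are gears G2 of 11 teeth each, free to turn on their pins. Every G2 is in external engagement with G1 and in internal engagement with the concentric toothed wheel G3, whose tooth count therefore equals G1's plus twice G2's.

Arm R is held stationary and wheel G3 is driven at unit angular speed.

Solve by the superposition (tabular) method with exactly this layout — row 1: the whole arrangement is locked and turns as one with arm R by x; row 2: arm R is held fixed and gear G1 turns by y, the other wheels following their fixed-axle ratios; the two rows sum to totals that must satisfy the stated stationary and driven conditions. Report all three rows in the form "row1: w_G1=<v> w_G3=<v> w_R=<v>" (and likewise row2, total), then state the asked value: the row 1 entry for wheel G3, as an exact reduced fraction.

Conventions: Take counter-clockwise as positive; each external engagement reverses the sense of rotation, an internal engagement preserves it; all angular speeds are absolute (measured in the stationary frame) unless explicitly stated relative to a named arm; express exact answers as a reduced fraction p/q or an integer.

row1: w_G1=0 w_G3=0 w_R=0
row2: w_G1=-51/29 w_G3=1 w_R=0
total: w_G1=-51/29 w_G3=1 w_R=0
asked value: 0

recognized (axles ride arm R): planetary set, 29/11/51 teeth
row 1 (train locked, turned with arm): all members turn x
row 2 — arm fixed, fixed-axis ratios: sun y, ring −(29/51)·y, arm 0
boundary: total ω_arm = x = 0 and total ω_ring = x − (29/51)·y = 1  ⇒  y = -51/29, x = 0
row 2 ring = −(29/51)·(-51/29) = 1
totals (row 1 + row 2): sun 0 + (-51/29) = -51/29, ring 0 + 1 = 1, arm 0 + 0 = 0
asked cell (row1, ring) = 0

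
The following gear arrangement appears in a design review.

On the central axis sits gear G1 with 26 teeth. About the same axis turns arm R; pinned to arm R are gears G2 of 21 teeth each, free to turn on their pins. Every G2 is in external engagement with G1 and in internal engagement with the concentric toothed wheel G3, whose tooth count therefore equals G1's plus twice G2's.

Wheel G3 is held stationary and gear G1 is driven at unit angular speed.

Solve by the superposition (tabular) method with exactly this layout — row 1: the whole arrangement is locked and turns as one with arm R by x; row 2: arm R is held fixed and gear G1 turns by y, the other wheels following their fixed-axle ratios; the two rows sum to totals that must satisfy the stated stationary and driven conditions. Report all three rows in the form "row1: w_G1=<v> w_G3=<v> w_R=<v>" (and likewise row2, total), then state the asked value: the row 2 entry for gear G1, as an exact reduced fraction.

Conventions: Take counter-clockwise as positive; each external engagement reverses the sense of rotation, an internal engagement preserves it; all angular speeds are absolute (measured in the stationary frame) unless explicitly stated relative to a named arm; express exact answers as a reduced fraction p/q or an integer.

planetary set (26T centre, 21T on arm, 68T internal) — Willis relation
row 1 (train locked, turned with arm): all members turn x
row 2: sun turns y, ring = −(26/68)·y, arm 0
boundary: total ω_ring = x − (26/68)·y = 0 and total ω_sun = x + y = 1  ⇒  y = 34/47, x = 13/47
row 2 ring = −(26/68)·34/47 = -13/47
totals (row 1 + row 2): sun 13/47 + 34/47 = 1, ring 13/47 + (-13/47) = 0, arm 13/47 + 0 = 13/47
asked cell (row2, sun) = 34/47

row1: w_G1=13/47 w_G3=13/47 w_R=13/47
row2: w_G1=34/47 w_G3=-13/47 w_R=0
total: w_G1=1 w_G3=0 w_R=13/47
asked value: 34/47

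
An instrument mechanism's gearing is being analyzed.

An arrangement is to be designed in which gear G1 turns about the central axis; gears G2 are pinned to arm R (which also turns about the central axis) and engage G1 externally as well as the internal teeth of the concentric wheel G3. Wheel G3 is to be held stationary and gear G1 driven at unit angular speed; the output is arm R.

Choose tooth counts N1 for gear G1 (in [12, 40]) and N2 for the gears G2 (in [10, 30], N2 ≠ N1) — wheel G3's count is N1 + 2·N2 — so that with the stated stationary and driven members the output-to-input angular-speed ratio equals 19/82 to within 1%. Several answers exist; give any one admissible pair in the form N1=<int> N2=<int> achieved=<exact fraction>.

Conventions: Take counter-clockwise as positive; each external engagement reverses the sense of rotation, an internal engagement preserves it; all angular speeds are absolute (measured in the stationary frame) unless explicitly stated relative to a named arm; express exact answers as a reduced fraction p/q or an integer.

class = planetary set [ratio 19/82 wanted; Willis about the carrier]
Willis with ω_ring = 0: ω_arm/ω_sun = N1/(N1+N3); set equal to 19/82  ⇒  N3/N1 = 1/(19/82) − 1 = 63/19
N3 = N1 + 2·N2  ⇒  N2/N1 = (N3/N1 − 1)/2 = (63/19 − 1)/2 = 22/19
smallest multiple with N1 ≥ 12 and N2 ≥ 10: k = 1  ⇒  N1 = 1·19 = 19, N2 = 1·22 = 22 (N1 ≤ 40, N2 ≤ 30, N2 ≠ N1 ✓), N3 = 19 + 2·22 = 63
check: N1/(N1+N3) with N1 = 19, N3 = 63 gives 19/82; |achieved − target| = 0 ≤ 19/8200 ✓

N1=19 N2=22 achieved=19/82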